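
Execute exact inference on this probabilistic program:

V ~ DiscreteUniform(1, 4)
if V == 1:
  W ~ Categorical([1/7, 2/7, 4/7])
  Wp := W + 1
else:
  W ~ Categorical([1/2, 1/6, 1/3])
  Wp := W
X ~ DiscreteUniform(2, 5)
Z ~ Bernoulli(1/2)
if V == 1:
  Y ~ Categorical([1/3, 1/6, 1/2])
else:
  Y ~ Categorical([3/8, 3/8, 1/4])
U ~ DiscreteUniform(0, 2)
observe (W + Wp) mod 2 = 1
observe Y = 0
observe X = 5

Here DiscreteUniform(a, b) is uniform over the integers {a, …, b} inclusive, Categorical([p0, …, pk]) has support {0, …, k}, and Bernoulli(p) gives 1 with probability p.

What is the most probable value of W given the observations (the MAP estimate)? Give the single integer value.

Enumerate traces; 18 have nonzero weight after conditioning:
  (V=1, W=0, X=5, Z=0, Y=0, U=0) weight 1/2016
  (V=1, W=0, X=5, Z=0, Y=0, U=1) weight 1/2016
  (V=1, W=0, X=5, Z=0, Y=0, U=2) weight 1/2016
  (V=1, W=0, X=5, Z=1, Y=0, U=0) weight 1/2016
  (V=1, W=0, X=5, Z=1, Y=0, U=1) weight 1/2016
  (V=1, W=0, X=5, Z=1, Y=0, U=2) weight 1/2016
  (V=1, W=1, X=5, Z=0, Y=0, U=0) weight 1/1008
  (V=1, W=1, X=5, Z=0, Y=0, U=1) weight 1/1008
  (V=1, W=2, X=5, Z=0, Y=0, U=0) weight 1/504
  … 9 more
Group by W:
  weight(W=0) = 1/336
  weight(W=1) = 1/168
  weight(W=2) = 1/84
Total weight = 1/336 + 1/168 + 1/84 = 1/48
P(W=0 | obs) = 1/336 / 1/48 = 1/7
P(W=1 | obs) = 1/168 / 1/48 = 2/7
P(W=2 | obs) = 1/84 / 1/48 = 4/7
argmax = 2

argmax_v P(W = v | obs) = 2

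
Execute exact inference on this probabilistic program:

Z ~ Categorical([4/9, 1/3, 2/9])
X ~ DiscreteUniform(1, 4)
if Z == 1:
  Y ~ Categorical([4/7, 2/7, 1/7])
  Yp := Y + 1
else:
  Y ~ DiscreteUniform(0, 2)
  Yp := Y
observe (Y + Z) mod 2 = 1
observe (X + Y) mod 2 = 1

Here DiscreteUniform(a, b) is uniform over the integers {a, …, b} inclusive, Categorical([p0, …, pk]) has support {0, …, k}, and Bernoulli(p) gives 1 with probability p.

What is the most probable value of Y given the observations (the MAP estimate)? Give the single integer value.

argmax_v P(Y = v | obs) = 1

Enumerate traces; 8 have nonzero weight after conditioning:
  (Z=0, X=2, Y=1) weight 1/27
  (Z=0, X=4, Y=1) weight 1/27
  (Z=1, X=1, Y=0) weight 1/21
  (Z=1, X=1, Y=2) weight 1/84
  (Z=1, X=3, Y=0) weight 1/21
  (Z=1, X=3, Y=2) weight 1/84
  (Z=2, X=2, Y=1) weight 1/54
  (Z=2, X=4, Y=1) weight 1/54
Group by Y:
  weight(Y=0) = 2/21
  weight(Y=1) = 1/9
  weight(Y=2) = 1/42
Total weight = 2/21 + 1/9 + 1/42 = 29/126
P(Y=0 | obs) = 2/21 / 29/126 = 12/29
P(Y=1 | obs) = 1/9 / 29/126 = 14/29
P(Y=2 | obs) = 1/42 / 29/126 = 3/29
argmax = 1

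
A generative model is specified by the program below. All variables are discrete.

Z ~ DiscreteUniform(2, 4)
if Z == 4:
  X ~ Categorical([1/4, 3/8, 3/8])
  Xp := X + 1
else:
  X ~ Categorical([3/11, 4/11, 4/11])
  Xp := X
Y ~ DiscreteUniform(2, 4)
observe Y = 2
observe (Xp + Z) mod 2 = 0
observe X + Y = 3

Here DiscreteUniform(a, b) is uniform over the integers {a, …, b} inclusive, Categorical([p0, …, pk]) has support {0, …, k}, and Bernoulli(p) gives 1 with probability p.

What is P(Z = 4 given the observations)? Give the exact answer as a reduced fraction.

Enumerate traces; 2 have nonzero weight after conditioning:
  (Z=3, X=1, Y=2) weight 4/99
  (Z=4, X=1, Y=2) weight 1/24
Group by Z:
  weight(Z=3) = 4/99
  weight(Z=4) = 1/24
Total weight = 4/99 + 1/24 = 65/792
P(Z=3 | obs) = 4/99 / 65/792 = 32/65
P(Z=4 | obs) = 1/24 / 65/792 = 33/65

P(Z = 4 | obs) = 33/65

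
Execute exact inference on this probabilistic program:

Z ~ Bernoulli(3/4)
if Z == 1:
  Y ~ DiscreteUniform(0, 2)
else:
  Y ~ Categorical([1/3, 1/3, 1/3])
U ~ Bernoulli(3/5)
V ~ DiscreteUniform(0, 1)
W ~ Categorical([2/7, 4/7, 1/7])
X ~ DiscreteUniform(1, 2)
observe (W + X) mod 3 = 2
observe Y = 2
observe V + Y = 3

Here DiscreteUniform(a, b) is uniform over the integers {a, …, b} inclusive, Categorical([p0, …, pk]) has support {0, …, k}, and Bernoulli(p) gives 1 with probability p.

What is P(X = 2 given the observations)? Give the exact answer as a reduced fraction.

Enumerate traces; 8 have nonzero weight after conditioning:
  (Z=0, Y=2, U=0, V=1, W=0, X=2) weight 1/420
  (Z=0, Y=2, U=0, V=1, W=1, X=1) weight 1/210
  (Z=0, Y=2, U=1, V=1, W=0, X=2) weight 1/280
  (Z=0, Y=2, U=1, V=1, W=1, X=1) weight 1/140
  (Z=1, Y=2, U=0, V=1, W=0, X=2) weight 1/140
  (Z=1, Y=2, U=0, V=1, W=1, X=1) weight 1/70
  (Z=1, Y=2, U=1, V=1, W=0, X=2) weight 3/280
  (Z=1, Y=2, U=1, V=1, W=1, X=1) weight 3/140
Group by X:
  weight(X=1) = 1/21
  weight(X=2) = 1/42
Total weight = 1/21 + 1/42 = 1/14
P(X=1 | obs) = 1/21 / 1/14 = 2/3
P(X=2 | obs) = 1/42 / 1/14 = 1/3

P(X = 2 | obs) = 1/3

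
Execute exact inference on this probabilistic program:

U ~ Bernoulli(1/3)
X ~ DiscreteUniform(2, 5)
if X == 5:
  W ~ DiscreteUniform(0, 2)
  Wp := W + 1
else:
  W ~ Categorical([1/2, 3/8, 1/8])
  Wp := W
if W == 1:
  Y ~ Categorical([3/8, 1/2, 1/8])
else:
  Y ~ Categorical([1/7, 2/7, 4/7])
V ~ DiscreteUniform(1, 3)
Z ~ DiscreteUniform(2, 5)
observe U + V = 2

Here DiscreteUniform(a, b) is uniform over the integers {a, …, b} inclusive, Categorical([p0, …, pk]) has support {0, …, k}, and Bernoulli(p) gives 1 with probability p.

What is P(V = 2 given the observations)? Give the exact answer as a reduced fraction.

P(V = 2 | obs) = 2/3

Enumerate traces; 288 have nonzero weight after conditioning:
  (U=0, X=2, W=0, Y=0, V=2, Z=2) weight 1/1008
  (U=0, X=2, W=0, Y=0, V=2, Z=3) weight 1/1008
  (U=0, X=2, W=0, Y=0, V=2, Z=4) weight 1/1008
  (U=0, X=2, W=0, Y=0, V=2, Z=5) weight 1/1008
  (U=0, X=2, W=0, Y=1, V=2, Z=2) weight 1/504
  (U=0, X=2, W=0, Y=1, V=2, Z=3) weight 1/504
  (U=0, X=2, W=0, Y=1, V=2, Z=4) weight 1/504
  (U=0, X=2, W=0, Y=1, V=2, Z=5) weight 1/504
  (U=1, X=2, W=0, Y=0, V=1, Z=2) weight 1/2016
  … 279 more
Group by V:
  weight(V=1) = 1/9
  weight(V=2) = 2/9
Total weight = 1/9 + 2/9 = 1/3
P(V=1 | obs) = 1/9 / 1/3 = 1/3
P(V=2 | obs) = 2/9 / 1/3 = 2/3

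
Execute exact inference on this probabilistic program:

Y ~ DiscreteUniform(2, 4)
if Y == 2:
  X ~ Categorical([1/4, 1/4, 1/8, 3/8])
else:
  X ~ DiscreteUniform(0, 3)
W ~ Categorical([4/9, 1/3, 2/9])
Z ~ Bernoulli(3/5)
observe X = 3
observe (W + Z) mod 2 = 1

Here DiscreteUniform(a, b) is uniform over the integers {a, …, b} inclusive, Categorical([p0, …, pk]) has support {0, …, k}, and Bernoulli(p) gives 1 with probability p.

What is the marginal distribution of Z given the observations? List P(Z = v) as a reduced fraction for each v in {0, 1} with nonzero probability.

Enumerate traces; 9 have nonzero weight after conditioning:
  (Y=2, X=3, W=0, Z=1) weight 1/30
  (Y=2, X=3, W=1, Z=0) weight 1/60
  (Y=2, X=3, W=2, Z=1) weight 1/60
  (Y=3, X=3, W=0, Z=1) weight 1/45
  (Y=3, X=3, W=1, Z=0) weight 1/90
  (Y=3, X=3, W=2, Z=1) weight 1/90
  (Y=4, X=3, W=0, Z=1) weight 1/45
  (Y=4, X=3, W=1, Z=0) weight 1/90
  … 1 more
Group by Z:
  weight(Z=0) = 7/180
  weight(Z=1) = 7/60
Total weight = 7/180 + 7/60 = 7/45
P(Z=0 | obs) = 7/180 / 7/45 = 1/4
P(Z=1 | obs) = 7/60 / 7/45 = 3/4

P(Z=0) = 1/4, P(Z=1) = 3/4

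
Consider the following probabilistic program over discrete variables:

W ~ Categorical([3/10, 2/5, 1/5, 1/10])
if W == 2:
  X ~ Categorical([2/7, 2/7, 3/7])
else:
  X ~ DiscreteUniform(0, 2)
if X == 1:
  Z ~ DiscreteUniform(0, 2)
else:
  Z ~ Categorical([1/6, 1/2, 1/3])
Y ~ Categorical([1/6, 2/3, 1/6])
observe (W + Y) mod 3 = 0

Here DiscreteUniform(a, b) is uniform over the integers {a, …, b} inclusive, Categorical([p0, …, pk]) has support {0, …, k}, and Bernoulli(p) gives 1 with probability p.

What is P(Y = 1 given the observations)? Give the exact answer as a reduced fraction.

Enumerate traces; 36 have nonzero weight after conditioning:
  (W=0, X=0, Z=0, Y=0) weight 1/360
  (W=0, X=0, Z=1, Y=0) weight 1/120
  (W=0, X=0, Z=2, Y=0) weight 1/180
  (W=0, X=1, Z=0, Y=0) weight 1/180
  (W=0, X=1, Z=1, Y=0) weight 1/180
  (W=0, X=1, Z=2, Y=0) weight 1/180
  (W=0, X=2, Z=0, Y=0) weight 1/360
  (W=0, X=2, Z=1, Y=0) weight 1/120
  (W=1, X=0, Z=0, Y=2) weight 1/270
  (W=2, X=0, Z=0, Y=1) weight 2/315
  … 26 more
Group by Y:
  weight(Y=0) = 1/15
  weight(Y=1) = 2/15
  weight(Y=2) = 1/15
Total weight = 1/15 + 2/15 + 1/15 = 4/15
P(Y=0 | obs) = 1/15 / 4/15 = 1/4
P(Y=1 | obs) = 2/15 / 4/15 = 1/2
P(Y=2 | obs) = 1/15 / 4/15 = 1/4

P(Y = 1 | obs) = 1/2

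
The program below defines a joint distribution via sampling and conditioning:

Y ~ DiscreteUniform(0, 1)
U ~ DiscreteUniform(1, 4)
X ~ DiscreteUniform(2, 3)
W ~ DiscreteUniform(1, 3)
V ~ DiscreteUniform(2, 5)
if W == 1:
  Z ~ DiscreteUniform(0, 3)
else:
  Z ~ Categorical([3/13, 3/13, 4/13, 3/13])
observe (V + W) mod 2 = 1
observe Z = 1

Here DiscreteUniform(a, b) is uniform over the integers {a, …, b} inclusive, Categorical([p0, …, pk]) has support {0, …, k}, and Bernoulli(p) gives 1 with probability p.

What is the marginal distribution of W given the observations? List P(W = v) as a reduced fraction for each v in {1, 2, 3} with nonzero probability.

Enumerate traces; 96 have nonzero weight after conditioning:
  (Y=0, U=1, X=2, W=1, V=2, Z=1) weight 1/768
  (Y=0, U=1, X=2, W=1, V=4, Z=1) weight 1/768
  (Y=0, U=1, X=2, W=2, V=3, Z=1) weight 1/832
  (Y=0, U=1, X=2, W=2, V=5, Z=1) weight 1/832
  (Y=0, U=1, X=2, W=3, V=2, Z=1) weight 1/832
  (Y=0, U=1, X=2, W=3, V=4, Z=1) weight 1/832
  (Y=0, U=1, X=3, W=1, V=2, Z=1) weight 1/768
  (Y=0, U=1, X=3, W=1, V=4, Z=1) weight 1/768
  … 88 more
Group by W:
  weight(W=1) = 1/24
  weight(W=2) = 1/26
  weight(W=3) = 1/26
Total weight = 1/24 + 1/26 + 1/26 = 37/312
P(W=1 | obs) = 1/24 / 37/312 = 13/37
P(W=2 | obs) = 1/26 / 37/312 = 12/37
P(W=3 | obs) = 1/26 / 37/312 = 12/37

P(W=1) = 13/37, P(W=2) = 12/37, P(W=3) = 12/37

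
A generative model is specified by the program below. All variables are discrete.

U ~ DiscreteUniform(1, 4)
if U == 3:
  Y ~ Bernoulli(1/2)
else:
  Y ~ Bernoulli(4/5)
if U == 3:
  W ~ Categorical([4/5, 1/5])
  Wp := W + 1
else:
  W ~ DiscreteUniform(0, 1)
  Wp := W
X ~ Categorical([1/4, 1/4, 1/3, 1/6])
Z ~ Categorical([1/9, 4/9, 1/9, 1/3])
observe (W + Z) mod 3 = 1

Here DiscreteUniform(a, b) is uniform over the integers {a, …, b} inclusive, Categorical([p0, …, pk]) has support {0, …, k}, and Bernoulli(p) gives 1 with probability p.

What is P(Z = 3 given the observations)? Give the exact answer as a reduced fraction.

Enumerate traces; 96 have nonzero weight after conditioning:
  (U=1, Y=0, W=0, X=0, Z=1) weight 1/360
  (U=1, Y=0, W=0, X=1, Z=1) weight 1/360
  (U=1, Y=0, W=0, X=2, Z=1) weight 1/270
  (U=1, Y=0, W=0, X=3, Z=1) weight 1/540
  (U=1, Y=0, W=1, X=0, Z=0) weight 1/1440
  (U=1, Y=0, W=1, X=0, Z=3) weight 1/480
  (U=1, Y=0, W=1, X=1, Z=0) weight 1/1440
  (U=1, Y=0, W=1, X=1, Z=3) weight 1/480
  … 88 more
Group by Z:
  weight(Z=0) = 17/360
  weight(Z=1) = 23/90
  weight(Z=3) = 17/120
Total weight = 17/360 + 23/90 + 17/120 = 4/9
P(Z=0 | obs) = 17/360 / 4/9 = 17/160
P(Z=1 | obs) = 23/90 / 4/9 = 23/40
P(Z=3 | obs) = 17/120 / 4/9 = 51/160

P(Z = 3 | obs) = 51/160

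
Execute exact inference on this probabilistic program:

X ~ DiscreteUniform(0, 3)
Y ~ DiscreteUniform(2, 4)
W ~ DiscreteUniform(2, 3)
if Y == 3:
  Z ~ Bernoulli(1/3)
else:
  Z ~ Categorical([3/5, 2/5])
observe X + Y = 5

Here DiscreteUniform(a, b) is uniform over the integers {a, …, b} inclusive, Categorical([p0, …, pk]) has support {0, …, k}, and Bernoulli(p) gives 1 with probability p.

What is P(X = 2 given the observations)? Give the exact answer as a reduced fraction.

Enumerate traces; 12 have nonzero weight after conditioning:
  (X=1, Y=4, W=2, Z=0) weight 1/40
  (X=1, Y=4, W=2, Z=1) weight 1/60
  (X=1, Y=4, W=3, Z=0) weight 1/40
  (X=1, Y=4, W=3, Z=1) weight 1/60
  (X=2, Y=3, W=2, Z=0) weight 1/36
  (X=2, Y=3, W=2, Z=1) weight 1/72
  (X=2, Y=3, W=3, Z=0) weight 1/36
  (X=2, Y=3, W=3, Z=1) weight 1/72
  (X=3, Y=2, W=2, Z=0) weight 1/40
  … 3 more
Group by X:
  weight(X=1) = 1/12
  weight(X=2) = 1/12
  weight(X=3) = 1/12
Total weight = 1/12 + 1/12 + 1/12 = 1/4
P(X=1 | obs) = 1/12 / 1/4 = 1/3
P(X=2 | obs) = 1/12 / 1/4 = 1/3
P(X=3 | obs) = 1/12 / 1/4 = 1/3

P(X = 2 | obs) = 1/3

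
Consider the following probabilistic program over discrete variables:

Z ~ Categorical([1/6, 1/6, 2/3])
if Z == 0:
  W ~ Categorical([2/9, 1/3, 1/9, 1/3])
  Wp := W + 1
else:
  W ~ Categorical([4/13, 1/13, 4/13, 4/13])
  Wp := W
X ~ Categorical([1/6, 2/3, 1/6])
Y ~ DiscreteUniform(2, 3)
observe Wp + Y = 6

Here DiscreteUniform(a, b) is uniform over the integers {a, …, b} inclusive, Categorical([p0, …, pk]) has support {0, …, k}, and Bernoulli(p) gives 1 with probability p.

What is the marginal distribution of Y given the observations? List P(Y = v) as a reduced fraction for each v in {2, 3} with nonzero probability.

Enumerate traces; 12 have nonzero weight after conditioning:
  (Z=0, W=2, X=0, Y=3) weight 1/648
  (Z=0, W=2, X=1, Y=3) weight 1/162
  (Z=0, W=2, X=2, Y=3) weight 1/648
  (Z=0, W=3, X=0, Y=2) weight 1/216
  (Z=0, W=3, X=1, Y=2) weight 1/54
  (Z=0, W=3, X=2, Y=2) weight 1/216
  (Z=1, W=3, X=0, Y=3) weight 1/234
  (Z=1, W=3, X=1, Y=3) weight 2/117
  … 4 more
Group by Y:
  weight(Y=2) = 1/36
  weight(Y=3) = 193/1404
Total weight = 1/36 + 193/1404 = 58/351
P(Y=2 | obs) = 1/36 / 58/351 = 39/232
P(Y=3 | obs) = 193/1404 / 58/351 = 193/232

P(Y=2) = 39/232, P(Y=3) = 193/232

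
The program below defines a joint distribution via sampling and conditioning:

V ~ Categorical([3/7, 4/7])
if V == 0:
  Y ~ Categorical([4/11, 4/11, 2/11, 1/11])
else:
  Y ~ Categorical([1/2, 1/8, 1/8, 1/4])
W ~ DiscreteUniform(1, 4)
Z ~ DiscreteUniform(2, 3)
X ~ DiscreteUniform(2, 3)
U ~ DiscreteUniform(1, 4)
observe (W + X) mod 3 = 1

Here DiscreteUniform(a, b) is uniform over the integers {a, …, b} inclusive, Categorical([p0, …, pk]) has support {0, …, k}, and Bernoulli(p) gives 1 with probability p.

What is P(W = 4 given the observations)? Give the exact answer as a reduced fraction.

Enumerate traces; 192 have nonzero weight after conditioning:
  (V=0, Y=0, W=1, Z=2, X=3, U=1) weight 3/1232
  (V=0, Y=0, W=1, Z=2, X=3, U=2) weight 3/1232
  (V=0, Y=0, W=1, Z=2, X=3, U=3) weight 3/1232
  (V=0, Y=0, W=1, Z=2, X=3, U=4) weight 3/1232
  (V=0, Y=0, W=1, Z=3, X=3, U=1) weight 3/1232
  (V=0, Y=0, W=1, Z=3, X=3, U=2) weight 3/1232
  (V=0, Y=0, W=1, Z=3, X=3, U=3) weight 3/1232
  (V=0, Y=0, W=1, Z=3, X=3, U=4) weight 3/1232
  (V=0, Y=0, W=2, Z=2, X=2, U=1) weight 3/1232
  (V=0, Y=0, W=4, Z=2, X=3, U=1) weight 3/1232
  … 182 more
Group by W:
  weight(W=1) = 1/8
  weight(W=2) = 1/8
  weight(W=4) = 1/8
Total weight = 1/8 + 1/8 + 1/8 = 3/8
P(W=1 | obs) = 1/8 / 3/8 = 1/3
P(W=2 | obs) = 1/8 / 3/8 = 1/3
P(W=4 | obs) = 1/8 / 3/8 = 1/3

P(W = 4 | obs) = 1/3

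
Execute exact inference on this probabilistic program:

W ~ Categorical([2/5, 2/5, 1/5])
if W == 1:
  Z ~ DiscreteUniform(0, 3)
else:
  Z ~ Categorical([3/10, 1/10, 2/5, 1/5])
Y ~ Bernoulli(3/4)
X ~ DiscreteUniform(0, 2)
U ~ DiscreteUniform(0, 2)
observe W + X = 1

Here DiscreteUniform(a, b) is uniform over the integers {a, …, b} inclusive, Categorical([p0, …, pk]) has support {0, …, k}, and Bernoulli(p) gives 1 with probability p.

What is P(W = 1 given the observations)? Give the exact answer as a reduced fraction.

Enumerate traces; 48 have nonzero weight after conditioning:
  (W=0, Z=0, Y=0, X=1, U=0) weight 1/300
  (W=0, Z=0, Y=0, X=1, U=1) weight 1/300
  (W=0, Z=0, Y=0, X=1, U=2) weight 1/300
  (W=0, Z=0, Y=1, X=1, U=0) weight 1/100
  (W=0, Z=0, Y=1, X=1, U=1) weight 1/100
  (W=0, Z=0, Y=1, X=1, U=2) weight 1/100
  (W=0, Z=1, Y=0, X=1, U=0) weight 1/900
  (W=0, Z=1, Y=0, X=1, U=1) weight 1/900
  (W=1, Z=0, Y=0, X=0, U=0) weight 1/360
  … 39 more
Group by W:
  weight(W=0) = 2/15
  weight(W=1) = 2/15
Total weight = 2/15 + 2/15 = 4/15
P(W=0 | obs) = 2/15 / 4/15 = 1/2
P(W=1 | obs) = 2/15 / 4/15 = 1/2

P(W = 1 | obs) = 1/2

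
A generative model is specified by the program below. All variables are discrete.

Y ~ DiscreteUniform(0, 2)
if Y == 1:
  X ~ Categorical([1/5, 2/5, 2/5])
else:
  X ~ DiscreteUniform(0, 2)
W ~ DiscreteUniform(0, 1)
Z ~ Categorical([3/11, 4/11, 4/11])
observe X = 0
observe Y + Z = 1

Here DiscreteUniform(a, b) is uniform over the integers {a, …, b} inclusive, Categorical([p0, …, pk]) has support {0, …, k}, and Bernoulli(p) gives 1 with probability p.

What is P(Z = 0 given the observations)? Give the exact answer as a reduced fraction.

Enumerate traces; 4 have nonzero weight after conditioning:
  (Y=0, X=0, W=0, Z=1) weight 2/99
  (Y=0, X=0, W=1, Z=1) weight 2/99
  (Y=1, X=0, W=0, Z=0) weight 1/110
  (Y=1, X=0, W=1, Z=0) weight 1/110
Group by Z:
  weight(Z=0) = 1/55
  weight(Z=1) = 4/99
Total weight = 1/55 + 4/99 = 29/495
P(Z=0 | obs) = 1/55 / 29/495 = 9/29
P(Z=1 | obs) = 4/99 / 29/495 = 20/29

P(Z = 0 | obs) = 9/29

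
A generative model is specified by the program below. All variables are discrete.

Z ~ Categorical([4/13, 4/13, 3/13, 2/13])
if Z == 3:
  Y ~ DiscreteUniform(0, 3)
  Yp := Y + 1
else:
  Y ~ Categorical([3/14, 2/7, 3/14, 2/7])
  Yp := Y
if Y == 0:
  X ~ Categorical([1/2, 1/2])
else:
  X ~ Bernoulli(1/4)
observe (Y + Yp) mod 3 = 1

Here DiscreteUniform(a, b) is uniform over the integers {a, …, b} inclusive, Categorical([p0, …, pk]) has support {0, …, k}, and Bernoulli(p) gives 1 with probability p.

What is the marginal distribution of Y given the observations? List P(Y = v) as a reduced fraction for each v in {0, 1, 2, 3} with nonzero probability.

Enumerate traces; 10 have nonzero weight after conditioning:
  (Z=0, Y=2, X=0) weight 9/182
  (Z=0, Y=2, X=1) weight 3/182
  (Z=1, Y=2, X=0) weight 9/182
  (Z=1, Y=2, X=1) weight 3/182
  (Z=2, Y=2, X=0) weight 27/728
  (Z=2, Y=2, X=1) weight 9/728
  (Z=3, Y=0, X=0) weight 1/52
  (Z=3, Y=0, X=1) weight 1/52
  (Z=3, Y=3, X=0) weight 3/104
  … 1 more
Group by Y:
  weight(Y=0) = 1/26
  weight(Y=2) = 33/182
  weight(Y=3) = 1/26
Total weight = 1/26 + 33/182 + 1/26 = 47/182
P(Y=0 | obs) = 1/26 / 47/182 = 7/47
P(Y=2 | obs) = 33/182 / 47/182 = 33/47
P(Y=3 | obs) = 1/26 / 47/182 = 7/47

P(Y=0) = 7/47, P(Y=2) = 33/47, P(Y=3) = 7/47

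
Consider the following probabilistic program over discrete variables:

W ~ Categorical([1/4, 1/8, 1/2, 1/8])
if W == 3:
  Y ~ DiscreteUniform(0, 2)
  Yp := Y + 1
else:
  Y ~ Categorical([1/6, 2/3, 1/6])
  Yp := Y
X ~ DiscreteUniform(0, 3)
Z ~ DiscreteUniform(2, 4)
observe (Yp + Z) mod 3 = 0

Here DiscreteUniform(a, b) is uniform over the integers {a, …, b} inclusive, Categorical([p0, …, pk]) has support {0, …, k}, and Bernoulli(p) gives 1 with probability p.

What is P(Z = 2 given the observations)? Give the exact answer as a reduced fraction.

Enumerate traces; 48 have nonzero weight after conditioning:
  (W=0, Y=0, X=0, Z=3) weight 1/288
  (W=0, Y=0, X=1, Z=3) weight 1/288
  (W=0, Y=0, X=2, Z=3) weight 1/288
  (W=0, Y=0, X=3, Z=3) weight 1/288
  (W=0, Y=1, X=0, Z=2) weight 1/72
  (W=0, Y=1, X=1, Z=2) weight 1/72
  (W=0, Y=1, X=2, Z=2) weight 1/72
  (W=0, Y=1, X=3, Z=2) weight 1/72
  (W=0, Y=2, X=0, Z=4) weight 1/288
  … 39 more
Group by Z:
  weight(Z=2) = 5/24
  weight(Z=3) = 1/16
  weight(Z=4) = 1/16
Total weight = 5/24 + 1/16 + 1/16 = 1/3
P(Z=2 | obs) = 5/24 / 1/3 = 5/8
P(Z=3 | obs) = 1/16 / 1/3 = 3/16
P(Z=4 | obs) = 1/16 / 1/3 = 3/16

P(Z = 2 | obs) = 5/8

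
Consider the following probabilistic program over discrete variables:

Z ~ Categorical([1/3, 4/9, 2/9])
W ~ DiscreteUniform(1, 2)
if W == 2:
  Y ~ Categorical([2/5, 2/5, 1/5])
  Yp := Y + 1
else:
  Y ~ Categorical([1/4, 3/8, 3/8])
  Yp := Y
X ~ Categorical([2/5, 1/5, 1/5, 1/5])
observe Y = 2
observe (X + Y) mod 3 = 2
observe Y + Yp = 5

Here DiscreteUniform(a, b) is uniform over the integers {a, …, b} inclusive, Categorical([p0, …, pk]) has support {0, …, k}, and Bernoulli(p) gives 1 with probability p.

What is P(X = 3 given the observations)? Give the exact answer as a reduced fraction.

P(X = 3 | obs) = 1/3

Enumerate traces; 6 have nonzero weight after conditioning:
  (Z=0, W=2, Y=2, X=0) weight 1/75
  (Z=0, W=2, Y=2, X=3) weight 1/150
  (Z=1, W=2, Y=2, X=0) weight 4/225
  (Z=1, W=2, Y=2, X=3) weight 2/225
  (Z=2, W=2, Y=2, X=0) weight 2/225
  (Z=2, W=2, Y=2, X=3) weight 1/225
Group by X:
  weight(X=0) = 1/25
  weight(X=3) = 1/50
Total weight = 1/25 + 1/50 = 3/50
P(X=0 | obs) = 1/25 / 3/50 = 2/3
P(X=3 | obs) = 1/50 / 3/50 = 1/3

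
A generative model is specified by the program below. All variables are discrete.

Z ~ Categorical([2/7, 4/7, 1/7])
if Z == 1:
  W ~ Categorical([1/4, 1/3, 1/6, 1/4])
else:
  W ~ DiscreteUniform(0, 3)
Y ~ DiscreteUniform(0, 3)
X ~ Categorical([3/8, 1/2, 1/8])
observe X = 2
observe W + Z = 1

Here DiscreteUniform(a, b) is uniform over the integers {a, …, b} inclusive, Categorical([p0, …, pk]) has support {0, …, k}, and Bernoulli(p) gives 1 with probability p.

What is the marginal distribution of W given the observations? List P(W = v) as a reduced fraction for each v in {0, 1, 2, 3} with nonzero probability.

Enumerate traces; 8 have nonzero weight after conditioning:
  (Z=0, W=1, Y=0, X=2) weight 1/448
  (Z=0, W=1, Y=1, X=2) weight 1/448
  (Z=0, W=1, Y=2, X=2) weight 1/448
  (Z=0, W=1, Y=3, X=2) weight 1/448
  (Z=1, W=0, Y=0, X=2) weight 1/224
  (Z=1, W=0, Y=1, X=2) weight 1/224
  (Z=1, W=0, Y=2, X=2) weight 1/224
  (Z=1, W=0, Y=3, X=2) weight 1/224
Group by W:
  weight(W=0) = 1/56
  weight(W=1) = 1/112
Total weight = 1/56 + 1/112 = 3/112
P(W=0 | obs) = 1/56 / 3/112 = 2/3
P(W=1 | obs) = 1/112 / 3/112 = 1/3

P(W=0) = 2/3, P(W=1) = 1/3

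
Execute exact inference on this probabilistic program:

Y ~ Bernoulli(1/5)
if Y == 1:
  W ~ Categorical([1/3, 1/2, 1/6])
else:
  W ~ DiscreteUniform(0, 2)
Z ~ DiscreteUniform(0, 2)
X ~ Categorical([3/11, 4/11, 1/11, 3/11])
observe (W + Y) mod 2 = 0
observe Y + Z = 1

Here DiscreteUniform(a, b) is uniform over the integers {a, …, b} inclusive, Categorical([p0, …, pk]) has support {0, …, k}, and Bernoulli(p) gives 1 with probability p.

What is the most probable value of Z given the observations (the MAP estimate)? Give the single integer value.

Enumerate traces; 12 have nonzero weight after conditioning:
  (Y=0, W=0, Z=1, X=0) weight 4/165
  (Y=0, W=0, Z=1, X=1) weight 16/495
  (Y=0, W=0, Z=1, X=2) weight 4/495
  (Y=0, W=0, Z=1, X=3) weight 4/165
  (Y=0, W=2, Z=1, X=0) weight 4/165
  (Y=0, W=2, Z=1, X=1) weight 16/495
  (Y=0, W=2, Z=1, X=2) weight 4/495
  (Y=0, W=2, Z=1, X=3) weight 4/165
  (Y=1, W=1, Z=0, X=0) weight 1/110
  … 3 more
Group by Z:
  weight(Z=0) = 1/30
  weight(Z=1) = 8/45
Total weight = 1/30 + 8/45 = 19/90
P(Z=0 | obs) = 1/30 / 19/90 = 3/19
P(Z=1 | obs) = 8/45 / 19/90 = 16/19
argmax = 1

argmax_v P(Z = v | obs) = 1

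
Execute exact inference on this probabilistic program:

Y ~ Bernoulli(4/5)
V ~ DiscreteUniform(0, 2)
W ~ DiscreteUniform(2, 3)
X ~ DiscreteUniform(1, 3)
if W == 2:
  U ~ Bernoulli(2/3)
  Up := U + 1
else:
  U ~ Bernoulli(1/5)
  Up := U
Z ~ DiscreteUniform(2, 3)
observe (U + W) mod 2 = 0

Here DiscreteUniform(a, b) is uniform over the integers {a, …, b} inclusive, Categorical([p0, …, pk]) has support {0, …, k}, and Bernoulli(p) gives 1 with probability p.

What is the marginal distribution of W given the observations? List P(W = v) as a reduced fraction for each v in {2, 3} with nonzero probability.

Enumerate traces; 72 have nonzero weight after conditioning:
  (Y=0, V=0, W=2, X=1, U=0, Z=2) weight 1/540
  (Y=0, V=0, W=2, X=1, U=0, Z=3) weight 1/540
  (Y=0, V=0, W=2, X=2, U=0, Z=2) weight 1/540
  (Y=0, V=0, W=2, X=2, U=0, Z=3) weight 1/540
  (Y=0, V=0, W=2, X=3, U=0, Z=2) weight 1/540
  (Y=0, V=0, W=2, X=3, U=0, Z=3) weight 1/540
  (Y=0, V=0, W=3, X=1, U=1, Z=2) weight 1/900
  (Y=0, V=0, W=3, X=1, U=1, Z=3) weight 1/900
  … 64 more
Group by W:
  weight(W=2) = 1/6
  weight(W=3) = 1/10
Total weight = 1/6 + 1/10 = 4/15
P(W=2 | obs) = 1/6 / 4/15 = 5/8
P(W=3 | obs) = 1/10 / 4/15 = 3/8

P(W=2) = 5/8, P(W=3) = 3/8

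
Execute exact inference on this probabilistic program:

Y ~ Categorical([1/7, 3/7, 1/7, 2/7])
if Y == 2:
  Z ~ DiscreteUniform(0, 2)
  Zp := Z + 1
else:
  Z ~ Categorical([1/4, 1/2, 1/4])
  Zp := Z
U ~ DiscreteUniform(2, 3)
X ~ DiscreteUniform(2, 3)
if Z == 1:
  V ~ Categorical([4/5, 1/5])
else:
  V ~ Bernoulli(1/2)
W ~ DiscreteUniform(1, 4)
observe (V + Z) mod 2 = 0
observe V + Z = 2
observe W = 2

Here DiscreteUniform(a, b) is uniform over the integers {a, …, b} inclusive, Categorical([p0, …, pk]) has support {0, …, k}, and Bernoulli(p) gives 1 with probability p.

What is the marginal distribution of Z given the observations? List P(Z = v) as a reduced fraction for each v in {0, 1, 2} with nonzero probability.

P(Z=1) = 8/19, P(Z=2) = 11/19

Enumerate traces; 32 have nonzero weight after conditioning:
  (Y=0, Z=1, U=2, X=2, V=1, W=2) weight 1/1120
  (Y=0, Z=1, U=2, X=3, V=1, W=2) weight 1/1120
  (Y=0, Z=1, U=3, X=2, V=1, W=2) weight 1/1120
  (Y=0, Z=1, U=3, X=3, V=1, W=2) weight 1/1120
  (Y=0, Z=2, U=2, X=2, V=0, W=2) weight 1/896
  (Y=0, Z=2, U=2, X=3, V=0, W=2) weight 1/896
  (Y=0, Z=2, U=3, X=2, V=0, W=2) weight 1/896
  (Y=0, Z=2, U=3, X=3, V=0, W=2) weight 1/896
  … 24 more
Group by Z:
  weight(Z=1) = 1/42
  weight(Z=2) = 11/336
Total weight = 1/42 + 11/336 = 19/336
P(Z=1 | obs) = 1/42 / 19/336 = 8/19
P(Z=2 | obs) = 11/336 / 19/336 = 11/19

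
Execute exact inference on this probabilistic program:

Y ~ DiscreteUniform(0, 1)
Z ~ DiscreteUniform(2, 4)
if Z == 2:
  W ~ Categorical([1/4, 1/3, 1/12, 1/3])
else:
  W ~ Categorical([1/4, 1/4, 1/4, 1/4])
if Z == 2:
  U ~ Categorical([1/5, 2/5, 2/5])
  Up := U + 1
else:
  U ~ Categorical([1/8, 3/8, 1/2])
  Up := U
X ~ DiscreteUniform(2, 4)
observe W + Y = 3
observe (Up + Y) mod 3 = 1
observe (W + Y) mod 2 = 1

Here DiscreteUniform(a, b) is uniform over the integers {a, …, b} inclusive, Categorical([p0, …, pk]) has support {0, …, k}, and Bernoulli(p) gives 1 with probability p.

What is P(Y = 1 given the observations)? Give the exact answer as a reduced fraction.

P(Y = 1 | obs) = 23/84

Enumerate traces; 18 have nonzero weight after conditioning:
  (Y=0, Z=2, W=3, U=0, X=2) weight 1/270
  (Y=0, Z=2, W=3, U=0, X=3) weight 1/270
  (Y=0, Z=2, W=3, U=0, X=4) weight 1/270
  (Y=0, Z=3, W=3, U=1, X=2) weight 1/192
  (Y=0, Z=3, W=3, U=1, X=3) weight 1/192
  (Y=0, Z=3, W=3, U=1, X=4) weight 1/192
  (Y=0, Z=4, W=3, U=1, X=2) weight 1/192
  (Y=0, Z=4, W=3, U=1, X=3) weight 1/192
  (Y=1, Z=2, W=2, U=2, X=2) weight 1/540
  … 9 more
Group by Y:
  weight(Y=0) = 61/1440
  weight(Y=1) = 23/1440
Total weight = 61/1440 + 23/1440 = 7/120
P(Y=0 | obs) = 61/1440 / 7/120 = 61/84
P(Y=1 | obs) = 23/1440 / 7/120 = 23/84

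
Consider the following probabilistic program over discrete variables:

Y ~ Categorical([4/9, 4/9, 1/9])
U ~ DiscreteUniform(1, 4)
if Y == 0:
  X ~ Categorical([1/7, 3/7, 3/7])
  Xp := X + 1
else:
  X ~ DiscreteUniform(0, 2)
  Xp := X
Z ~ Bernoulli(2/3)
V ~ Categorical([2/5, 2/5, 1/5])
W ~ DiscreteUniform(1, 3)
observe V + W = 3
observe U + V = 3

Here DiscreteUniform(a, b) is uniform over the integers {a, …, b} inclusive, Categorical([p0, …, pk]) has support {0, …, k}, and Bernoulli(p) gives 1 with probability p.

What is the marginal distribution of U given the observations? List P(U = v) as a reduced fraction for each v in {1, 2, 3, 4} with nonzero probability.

P(U=1) = 1/5, P(U=2) = 2/5, P(U=3) = 2/5

Enumerate traces; 54 have nonzero weight after conditioning:
  (Y=0, U=1, X=0, Z=0, V=2, W=1) weight 1/2835
  (Y=0, U=1, X=0, Z=1, V=2, W=1) weight 2/2835
  (Y=0, U=1, X=1, Z=0, V=2, W=1) weight 1/945
  (Y=0, U=1, X=1, Z=1, V=2, W=1) weight 2/945
  (Y=0, U=1, X=2, Z=0, V=2, W=1) weight 1/945
  (Y=0, U=1, X=2, Z=1, V=2, W=1) weight 2/945
  (Y=0, U=2, X=0, Z=0, V=1, W=2) weight 2/2835
  (Y=0, U=2, X=0, Z=1, V=1, W=2) weight 4/2835
  (Y=0, U=3, X=0, Z=0, V=0, W=3) weight 2/2835
  … 45 more
Group by U:
  weight(U=1) = 1/60
  weight(U=2) = 1/30
  weight(U=3) = 1/30
Total weight = 1/60 + 1/30 + 1/30 = 1/12
P(U=1 | obs) = 1/60 / 1/12 = 1/5
P(U=2 | obs) = 1/30 / 1/12 = 2/5
P(U=3 | obs) = 1/30 / 1/12 = 2/5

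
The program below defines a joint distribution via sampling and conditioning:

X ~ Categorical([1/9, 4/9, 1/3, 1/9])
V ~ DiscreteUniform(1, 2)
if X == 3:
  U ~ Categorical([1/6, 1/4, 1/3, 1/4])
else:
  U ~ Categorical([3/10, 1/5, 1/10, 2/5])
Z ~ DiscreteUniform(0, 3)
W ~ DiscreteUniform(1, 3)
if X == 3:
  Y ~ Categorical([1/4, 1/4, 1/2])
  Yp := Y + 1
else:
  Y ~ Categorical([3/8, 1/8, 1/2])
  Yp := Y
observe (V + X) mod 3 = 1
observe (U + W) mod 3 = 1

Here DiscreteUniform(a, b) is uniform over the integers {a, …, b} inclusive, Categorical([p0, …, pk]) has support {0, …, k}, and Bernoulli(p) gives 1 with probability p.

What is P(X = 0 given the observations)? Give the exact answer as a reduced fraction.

Enumerate traces; 144 have nonzero weight after conditioning:
  (X=0, V=1, U=0, Z=0, W=1, Y=0) weight 1/1920
  (X=0, V=1, U=0, Z=0, W=1, Y=1) weight 1/5760
  (X=0, V=1, U=0, Z=0, W=1, Y=2) weight 1/1440
  (X=0, V=1, U=0, Z=1, W=1, Y=0) weight 1/1920
  (X=0, V=1, U=0, Z=1, W=1, Y=1) weight 1/5760
  (X=0, V=1, U=0, Z=1, W=1, Y=2) weight 1/1440
  (X=0, V=1, U=0, Z=2, W=1, Y=0) weight 1/1920
  (X=0, V=1, U=0, Z=2, W=1, Y=1) weight 1/5760
  (X=2, V=2, U=0, Z=0, W=1, Y=0) weight 1/640
  (X=3, V=1, U=0, Z=0, W=1, Y=0) weight 1/5184
  … 134 more
Group by X:
  weight(X=0) = 1/54
  weight(X=2) = 1/18
  weight(X=3) = 1/54
Total weight = 1/54 + 1/18 + 1/54 = 5/54
P(X=0 | obs) = 1/54 / 5/54 = 1/5
P(X=2 | obs) = 1/18 / 5/54 = 3/5
P(X=3 | obs) = 1/54 / 5/54 = 1/5

P(X = 0 | obs) = 1/5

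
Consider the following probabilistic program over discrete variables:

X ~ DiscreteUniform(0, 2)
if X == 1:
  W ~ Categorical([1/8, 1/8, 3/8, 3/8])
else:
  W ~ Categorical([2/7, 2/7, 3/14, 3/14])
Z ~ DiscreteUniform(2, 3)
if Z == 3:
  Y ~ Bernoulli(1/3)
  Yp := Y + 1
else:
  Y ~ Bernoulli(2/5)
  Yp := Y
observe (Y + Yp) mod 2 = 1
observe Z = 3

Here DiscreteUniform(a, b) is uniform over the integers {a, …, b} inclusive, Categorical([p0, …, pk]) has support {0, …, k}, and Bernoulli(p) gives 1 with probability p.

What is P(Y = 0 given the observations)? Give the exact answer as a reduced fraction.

Enumerate traces; 24 have nonzero weight after conditioning:
  (X=0, W=0, Z=3, Y=0) weight 2/63
  (X=0, W=0, Z=3, Y=1) weight 1/63
  (X=0, W=1, Z=3, Y=0) weight 2/63
  (X=0, W=1, Z=3, Y=1) weight 1/63
  (X=0, W=2, Z=3, Y=0) weight 1/42
  (X=0, W=2, Z=3, Y=1) weight 1/84
  (X=0, W=3, Z=3, Y=0) weight 1/42
  (X=0, W=3, Z=3, Y=1) weight 1/84
  … 16 more
Group by Y:
  weight(Y=0) = 1/3
  weight(Y=1) = 1/6
Total weight = 1/3 + 1/6 = 1/2
P(Y=0 | obs) = 1/3 / 1/2 = 2/3
P(Y=1 | obs) = 1/6 / 1/2 = 1/3

P(Y = 0 | obs) = 2/3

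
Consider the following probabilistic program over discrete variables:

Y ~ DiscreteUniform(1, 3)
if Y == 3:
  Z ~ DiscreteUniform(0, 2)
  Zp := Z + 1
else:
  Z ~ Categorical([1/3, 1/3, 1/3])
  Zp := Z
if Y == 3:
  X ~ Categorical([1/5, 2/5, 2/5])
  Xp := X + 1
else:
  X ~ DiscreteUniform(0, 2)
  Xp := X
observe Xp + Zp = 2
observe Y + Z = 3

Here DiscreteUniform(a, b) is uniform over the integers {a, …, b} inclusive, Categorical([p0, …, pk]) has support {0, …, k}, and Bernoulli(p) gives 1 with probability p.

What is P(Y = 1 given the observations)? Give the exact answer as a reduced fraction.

P(Y = 1 | obs) = 5/13

Enumerate traces; 3 have nonzero weight after conditioning:
  (Y=1, Z=2, X=0) weight 1/27
  (Y=2, Z=1, X=1) weight 1/27
  (Y=3, Z=0, X=0) weight 1/45
Group by Y:
  weight(Y=1) = 1/27
  weight(Y=2) = 1/27
  weight(Y=3) = 1/45
Total weight = 1/27 + 1/27 + 1/45 = 13/135
P(Y=1 | obs) = 1/27 / 13/135 = 5/13
P(Y=2 | obs) = 1/27 / 13/135 = 5/13
P(Y=3 | obs) = 1/45 / 13/135 = 3/13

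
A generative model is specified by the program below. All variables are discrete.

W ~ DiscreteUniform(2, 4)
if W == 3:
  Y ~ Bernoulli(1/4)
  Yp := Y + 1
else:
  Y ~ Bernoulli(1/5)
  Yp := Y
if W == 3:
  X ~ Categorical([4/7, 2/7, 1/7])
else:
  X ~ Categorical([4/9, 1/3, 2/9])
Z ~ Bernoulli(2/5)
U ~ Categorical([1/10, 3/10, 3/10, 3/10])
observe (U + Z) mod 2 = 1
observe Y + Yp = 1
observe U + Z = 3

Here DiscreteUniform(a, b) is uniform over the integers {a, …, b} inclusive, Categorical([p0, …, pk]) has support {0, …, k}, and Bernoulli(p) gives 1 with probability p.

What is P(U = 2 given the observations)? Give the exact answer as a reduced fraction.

P(U = 2 | obs) = 2/5

Enumerate traces; 6 have nonzero weight after conditioning:
  (W=3, Y=0, X=0, Z=0, U=3) weight 9/350
  (W=3, Y=0, X=0, Z=1, U=2) weight 3/175
  (W=3, Y=0, X=1, Z=0, U=3) weight 9/700
  (W=3, Y=0, X=1, Z=1, U=2) weight 3/350
  (W=3, Y=0, X=2, Z=0, U=3) weight 9/1400
  (W=3, Y=0, X=2, Z=1, U=2) weight 3/700
Group by U:
  weight(U=2) = 3/100
  weight(U=3) = 9/200
Total weight = 3/100 + 9/200 = 3/40
P(U=2 | obs) = 3/100 / 3/40 = 2/5
P(U=3 | obs) = 9/200 / 3/40 = 3/5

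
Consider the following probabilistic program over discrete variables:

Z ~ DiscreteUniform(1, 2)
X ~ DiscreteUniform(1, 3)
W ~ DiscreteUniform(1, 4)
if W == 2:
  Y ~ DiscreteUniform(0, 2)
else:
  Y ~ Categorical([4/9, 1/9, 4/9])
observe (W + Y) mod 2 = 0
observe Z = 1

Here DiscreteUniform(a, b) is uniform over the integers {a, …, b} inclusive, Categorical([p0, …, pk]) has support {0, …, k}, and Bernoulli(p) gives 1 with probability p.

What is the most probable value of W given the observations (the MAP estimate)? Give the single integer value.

argmax_v P(W = v | obs) = 4

Enumerate traces; 18 have nonzero weight after conditioning:
  (Z=1, X=1, W=1, Y=1) weight 1/216
  (Z=1, X=1, W=2, Y=0) weight 1/72
  (Z=1, X=1, W=2, Y=2) weight 1/72
  (Z=1, X=1, W=3, Y=1) weight 1/216
  (Z=1, X=1, W=4, Y=0) weight 1/54
  (Z=1, X=1, W=4, Y=2) weight 1/54
  (Z=1, X=2, W=1, Y=1) weight 1/216
  (Z=1, X=2, W=2, Y=0) weight 1/72
  … 10 more
Group by W:
  weight(W=1) = 1/72
  weight(W=2) = 1/12
  weight(W=3) = 1/72
  weight(W=4) = 1/9
Total weight = 1/72 + 1/12 + 1/72 + 1/9 = 2/9
P(W=1 | obs) = 1/72 / 2/9 = 1/16
P(W=2 | obs) = 1/12 / 2/9 = 3/8
P(W=3 | obs) = 1/72 / 2/9 = 1/16
P(W=4 | obs) = 1/9 / 2/9 = 1/2
argmax = 4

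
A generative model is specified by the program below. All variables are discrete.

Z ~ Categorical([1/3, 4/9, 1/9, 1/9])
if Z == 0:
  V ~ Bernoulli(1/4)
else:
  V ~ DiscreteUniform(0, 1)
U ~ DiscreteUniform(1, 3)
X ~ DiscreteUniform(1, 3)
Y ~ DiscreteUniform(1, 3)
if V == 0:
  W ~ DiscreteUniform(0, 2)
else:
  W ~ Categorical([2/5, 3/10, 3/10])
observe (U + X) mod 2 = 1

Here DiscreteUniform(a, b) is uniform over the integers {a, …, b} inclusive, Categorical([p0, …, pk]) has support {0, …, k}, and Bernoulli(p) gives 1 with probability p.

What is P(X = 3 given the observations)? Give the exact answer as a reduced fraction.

Enumerate traces; 288 have nonzero weight after conditioning:
  (Z=0, V=0, U=1, X=2, Y=1, W=0) weight 1/324
  (Z=0, V=0, U=1, X=2, Y=1, W=1) weight 1/324
  (Z=0, V=0, U=1, X=2, Y=1, W=2) weight 1/324
  (Z=0, V=0, U=1, X=2, Y=2, W=0) weight 1/324
  (Z=0, V=0, U=1, X=2, Y=2, W=1) weight 1/324
  (Z=0, V=0, U=1, X=2, Y=2, W=2) weight 1/324
  (Z=0, V=0, U=1, X=2, Y=3, W=0) weight 1/324
  (Z=0, V=0, U=1, X=2, Y=3, W=1) weight 1/324
  (Z=0, V=0, U=2, X=1, Y=1, W=0) weight 1/324
  (Z=0, V=0, U=2, X=3, Y=1, W=0) weight 1/324
  … 278 more
Group by X:
  weight(X=1) = 1/9
  weight(X=2) = 2/9
  weight(X=3) = 1/9
Total weight = 1/9 + 2/9 + 1/9 = 4/9
P(X=1 | obs) = 1/9 / 4/9 = 1/4
P(X=2 | obs) = 2/9 / 4/9 = 1/2
P(X=3 | obs) = 1/9 / 4/9 = 1/4

P(X = 3 | obs) = 1/4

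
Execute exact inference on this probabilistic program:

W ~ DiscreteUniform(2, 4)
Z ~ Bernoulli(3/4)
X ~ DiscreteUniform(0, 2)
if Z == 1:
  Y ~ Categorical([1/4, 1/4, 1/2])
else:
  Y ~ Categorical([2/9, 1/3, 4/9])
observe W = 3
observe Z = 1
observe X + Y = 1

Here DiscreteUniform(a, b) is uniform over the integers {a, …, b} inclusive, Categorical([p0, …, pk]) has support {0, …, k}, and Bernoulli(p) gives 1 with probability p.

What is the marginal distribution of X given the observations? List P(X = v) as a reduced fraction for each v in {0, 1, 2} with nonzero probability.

P(X=0) = 1/2, P(X=1) = 1/2

Enumerate traces; 2 have nonzero weight after conditioning:
  (W=3, Z=1, X=0, Y=1) weight 1/48
  (W=3, Z=1, X=1, Y=0) weight 1/48
Group by X:
  weight(X=0) = 1/48
  weight(X=1) = 1/48
Total weight = 1/48 + 1/48 = 1/24
P(X=0 | obs) = 1/48 / 1/24 = 1/2
P(X=1 | obs) = 1/48 / 1/24 = 1/2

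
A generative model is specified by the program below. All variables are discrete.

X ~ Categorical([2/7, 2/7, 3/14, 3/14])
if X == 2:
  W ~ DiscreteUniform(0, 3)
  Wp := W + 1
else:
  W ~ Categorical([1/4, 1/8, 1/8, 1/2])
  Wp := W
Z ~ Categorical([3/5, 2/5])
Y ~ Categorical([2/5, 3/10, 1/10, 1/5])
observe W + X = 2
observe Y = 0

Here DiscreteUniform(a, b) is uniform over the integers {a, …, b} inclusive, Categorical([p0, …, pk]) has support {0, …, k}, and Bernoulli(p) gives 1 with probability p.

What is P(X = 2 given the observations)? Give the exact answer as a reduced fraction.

P(X = 2 | obs) = 3/7

Enumerate traces; 6 have nonzero weight after conditioning:
  (X=0, W=2, Z=0, Y=0) weight 3/350
  (X=0, W=2, Z=1, Y=0) weight 1/175
  (X=1, W=1, Z=0, Y=0) weight 3/350
  (X=1, W=1, Z=1, Y=0) weight 1/175
  (X=2, W=0, Z=0, Y=0) weight 9/700
  (X=2, W=0, Z=1, Y=0) weight 3/350
Group by X:
  weight(X=0) = 1/70
  weight(X=1) = 1/70
  weight(X=2) = 3/140
Total weight = 1/70 + 1/70 + 3/140 = 1/20
P(X=0 | obs) = 1/70 / 1/20 = 2/7
P(X=1 | obs) = 1/70 / 1/20 = 2/7
P(X=2 | obs) = 3/140 / 1/20 = 3/7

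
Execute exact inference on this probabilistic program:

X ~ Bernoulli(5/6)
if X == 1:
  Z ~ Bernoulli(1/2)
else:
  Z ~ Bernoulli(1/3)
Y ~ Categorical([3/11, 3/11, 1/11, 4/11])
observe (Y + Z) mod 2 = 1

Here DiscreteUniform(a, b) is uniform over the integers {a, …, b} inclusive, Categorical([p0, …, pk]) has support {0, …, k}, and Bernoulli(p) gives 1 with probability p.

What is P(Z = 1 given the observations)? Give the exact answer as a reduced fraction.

Enumerate traces; 8 have nonzero weight after conditioning:
  (X=0, Z=0, Y=1) weight 1/33
  (X=0, Z=0, Y=3) weight 4/99
  (X=0, Z=1, Y=0) weight 1/66
  (X=0, Z=1, Y=2) weight 1/198
  (X=1, Z=0, Y=1) weight 5/44
  (X=1, Z=0, Y=3) weight 5/33
  (X=1, Z=1, Y=0) weight 5/44
  (X=1, Z=1, Y=2) weight 5/132
Group by Z:
  weight(Z=0) = 133/396
  weight(Z=1) = 17/99
Total weight = 133/396 + 17/99 = 67/132
P(Z=0 | obs) = 133/396 / 67/132 = 133/201
P(Z=1 | obs) = 17/99 / 67/132 = 68/201

P(Z = 1 | obs) = 68/201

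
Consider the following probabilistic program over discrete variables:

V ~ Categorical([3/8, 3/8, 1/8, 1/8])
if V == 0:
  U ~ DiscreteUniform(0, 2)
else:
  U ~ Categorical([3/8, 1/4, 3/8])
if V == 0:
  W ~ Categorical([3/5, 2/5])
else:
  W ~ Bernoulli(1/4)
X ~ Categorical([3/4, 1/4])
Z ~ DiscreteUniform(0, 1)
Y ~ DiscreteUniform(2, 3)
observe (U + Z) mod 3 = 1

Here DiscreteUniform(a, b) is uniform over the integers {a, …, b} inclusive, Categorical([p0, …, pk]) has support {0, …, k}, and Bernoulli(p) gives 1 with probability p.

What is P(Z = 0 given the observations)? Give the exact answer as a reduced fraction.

Enumerate traces; 64 have nonzero weight after conditioning:
  (V=0, U=0, W=0, X=0, Z=1, Y=2) weight 9/640
  (V=0, U=0, W=0, X=0, Z=1, Y=3) weight 9/640
  (V=0, U=0, W=0, X=1, Z=1, Y=2) weight 3/640
  (V=0, U=0, W=0, X=1, Z=1, Y=3) weight 3/640
  (V=0, U=0, W=1, X=0, Z=1, Y=2) weight 3/320
  (V=0, U=0, W=1, X=0, Z=1, Y=3) weight 3/320
  (V=0, U=0, W=1, X=1, Z=1, Y=2) weight 1/320
  (V=0, U=0, W=1, X=1, Z=1, Y=3) weight 1/320
  (V=0, U=1, W=0, X=0, Z=0, Y=2) weight 9/640
  … 55 more
Group by Z:
  weight(Z=0) = 9/64
  weight(Z=1) = 23/128
Total weight = 9/64 + 23/128 = 41/128
P(Z=0 | obs) = 9/64 / 41/128 = 18/41
P(Z=1 | obs) = 23/128 / 41/128 = 23/41

P(Z = 0 | obs) = 18/41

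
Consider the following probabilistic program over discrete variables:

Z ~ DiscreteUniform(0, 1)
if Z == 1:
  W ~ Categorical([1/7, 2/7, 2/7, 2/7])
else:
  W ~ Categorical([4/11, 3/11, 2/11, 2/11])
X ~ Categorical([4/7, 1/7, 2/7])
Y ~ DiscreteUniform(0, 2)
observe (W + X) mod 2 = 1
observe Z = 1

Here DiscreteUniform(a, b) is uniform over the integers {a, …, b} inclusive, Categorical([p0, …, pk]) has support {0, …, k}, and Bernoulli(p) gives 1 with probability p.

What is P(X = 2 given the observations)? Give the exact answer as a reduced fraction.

P(X = 2 | obs) = 8/27

Enumerate traces; 18 have nonzero weight after conditioning:
  (Z=1, W=0, X=1, Y=0) weight 1/294
  (Z=1, W=0, X=1, Y=1) weight 1/294
  (Z=1, W=0, X=1, Y=2) weight 1/294
  (Z=1, W=1, X=0, Y=0) weight 4/147
  (Z=1, W=1, X=0, Y=1) weight 4/147
  (Z=1, W=1, X=0, Y=2) weight 4/147
  (Z=1, W=1, X=2, Y=0) weight 2/147
  (Z=1, W=1, X=2, Y=1) weight 2/147
  … 10 more
Group by X:
  weight(X=0) = 8/49
  weight(X=1) = 3/98
  weight(X=2) = 4/49
Total weight = 8/49 + 3/98 + 4/49 = 27/98
P(X=0 | obs) = 8/49 / 27/98 = 16/27
P(X=1 | obs) = 3/98 / 27/98 = 1/9
P(X=2 | obs) = 4/49 / 27/98 = 8/27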